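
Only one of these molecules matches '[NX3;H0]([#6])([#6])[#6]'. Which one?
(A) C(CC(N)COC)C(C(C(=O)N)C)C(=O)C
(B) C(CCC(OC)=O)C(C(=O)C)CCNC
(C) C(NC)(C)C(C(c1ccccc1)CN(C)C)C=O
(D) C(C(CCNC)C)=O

[NX3;H0]([#6])([#6])[#6] describes a trivalent nitrogen with no H, bonded to three carbons (a tertiary amine).
(A) has a primary amide (-C(=O)NH2) but the amide nitrogen has H2 and only one carbon neighbour.
(B) has an N-methylamino group (-NHCH3) but the nitrogen still has one H (H1), not H0.
(C) contains a dimethylamino group (-N(CH3)2), which satisfies every atom and bond constraint.
(D) has an N-methylamino group (-NHCH3) but the nitrogen still has one H (H1), not H0.
So the answer is (C).

C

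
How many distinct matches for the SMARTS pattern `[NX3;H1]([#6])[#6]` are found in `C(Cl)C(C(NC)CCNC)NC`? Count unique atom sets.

3

[NX3;H1]([#6])[#6] is the SMARTS for a secondary amine: a trivalent nitrogen with one H, bonded to two carbons.
The molecule carries 3 separate instances of an N-methylamino group (-NHCH3) meeting every constraint; each maps to a distinct set of atoms, giving 3 matches.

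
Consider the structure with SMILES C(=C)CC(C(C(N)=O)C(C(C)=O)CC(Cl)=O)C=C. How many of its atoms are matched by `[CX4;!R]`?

6

The query [CX4;!R] means: aliphatic carbon with four total connections, not in a ring.
Check the 18 heavy atoms by environment: 6× C (X4, acyclic) → match; 7× C (X3, acyclic) → no; 3× O (X1, acyclic) → no; 1× Cl (X1, acyclic) → no; 1× N (X3, acyclic) → no.
That gives 6 matching atoms.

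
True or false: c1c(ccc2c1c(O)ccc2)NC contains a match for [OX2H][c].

True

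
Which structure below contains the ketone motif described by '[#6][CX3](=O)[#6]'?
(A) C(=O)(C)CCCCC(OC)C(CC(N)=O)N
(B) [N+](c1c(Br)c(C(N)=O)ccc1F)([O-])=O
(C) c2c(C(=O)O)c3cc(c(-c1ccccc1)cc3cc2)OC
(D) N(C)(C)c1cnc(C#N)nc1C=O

A

[#6][CX3](=O)[#6] describes a carbonyl carbon (no H) flanked by two carbons (a ketone).
(A) contains an acetyl/ketone group (-C(=O)CH3), which satisfies every atom and bond constraint.
(B) has a primary amide (-C(=O)NH2) but one neighbour of the carbonyl carbon is N, not C.
(C) has a carboxylic acid group (-C(=O)OH) but one neighbour of the carbonyl carbon is O, not C.
(D) has an aldehyde (-CHO) but the carbonyl carbon has H1, so it is not flanked by two carbons.
So the answer is (A).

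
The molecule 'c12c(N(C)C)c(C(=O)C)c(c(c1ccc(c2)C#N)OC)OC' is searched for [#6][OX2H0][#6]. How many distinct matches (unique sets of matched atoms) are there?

2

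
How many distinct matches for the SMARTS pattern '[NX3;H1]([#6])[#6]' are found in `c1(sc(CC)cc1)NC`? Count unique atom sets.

[NX3;H1]([#6])[#6] is the SMARTS for a secondary amine: a trivalent nitrogen with one H, bonded to two carbons.
Exactly one fragment in the molecule meets all constraints, giving 1 match.

1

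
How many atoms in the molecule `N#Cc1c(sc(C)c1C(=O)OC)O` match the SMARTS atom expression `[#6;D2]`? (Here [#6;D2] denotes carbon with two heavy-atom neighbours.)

The query [#6;D2] means: any carbon bonded to exactly two heavy atoms.
Check the 13 heavy atoms by environment: 1× s (aromatic, D2) → no; 4× c (aromatic, D3) → no; 2× C (D1) → no; 2× O (D1) → no; 1× C (D2) → match; 1× N (D1) → no; 1× C (D3) → no; 1× O (D2) → no.
That gives 1 matching atom.

1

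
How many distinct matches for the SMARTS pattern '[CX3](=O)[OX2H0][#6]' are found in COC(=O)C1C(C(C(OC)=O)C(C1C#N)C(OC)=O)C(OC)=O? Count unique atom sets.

4

[CX3](=O)[OX2H0][#6] is the SMARTS for an ester: a carbonyl carbon bonded to an oxygen that is itself bonded to carbon (no H on that O).
The molecule carries 4 separate instances of a methyl-ester group (-C(=O)OCH3) meeting every constraint; each maps to a distinct set of atoms, giving 4 matches.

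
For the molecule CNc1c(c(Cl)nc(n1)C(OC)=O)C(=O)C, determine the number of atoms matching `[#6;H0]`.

The query [#6;H0] means: any carbon with no attached hydrogen.
Check the 16 heavy atoms by environment: 2× n (aromatic, H0) → no; 4× c (aromatic, H0) → match; 2× C (H0) → match; 3× O (H0) → no; 3× C (H3) → no; 1× Cl (H0) → no; 1× N (H1) → no.
Summing the matching environments: 4 + 2 = 6 matching atoms.

6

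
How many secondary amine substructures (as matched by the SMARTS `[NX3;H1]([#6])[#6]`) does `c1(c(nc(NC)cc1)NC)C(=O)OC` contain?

[NX3;H1]([#6])[#6] is the SMARTS for a secondary amine: a trivalent nitrogen with one H, bonded to two carbons.
The molecule carries 2 separate instances of an N-methylamino group (-NHCH3) meeting every constraint; each maps to a distinct set of atoms, giving 2 matches.

2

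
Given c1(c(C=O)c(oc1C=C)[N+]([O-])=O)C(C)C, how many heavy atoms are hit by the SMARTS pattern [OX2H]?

0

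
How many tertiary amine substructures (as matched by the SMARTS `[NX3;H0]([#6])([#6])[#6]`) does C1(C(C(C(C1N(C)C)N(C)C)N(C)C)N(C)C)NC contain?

4

[NX3;H0]([#6])([#6])[#6] is the SMARTS for a tertiary amine: a trivalent nitrogen with no H, bonded to three carbons.
The molecule carries 4 separate instances of a dimethylamino group (-N(CH3)2) meeting every constraint; each maps to a distinct set of atoms, giving 4 matches.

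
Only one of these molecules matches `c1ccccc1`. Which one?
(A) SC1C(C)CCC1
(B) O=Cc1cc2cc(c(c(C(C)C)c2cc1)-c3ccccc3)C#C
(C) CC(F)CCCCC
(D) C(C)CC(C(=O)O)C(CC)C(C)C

c1ccccc1 describes six aromatic carbons in a ring (a benzene ring).
(A) has a methyl group (-CH3) but no six-membered all-carbon aromatic ring is present.
(B) contains a phenyl ring, which satisfies every atom and bond constraint.
(C) has a methyl group (-CH3) but no six-membered all-carbon aromatic ring is present.
(D) has a methyl group (-CH3) but no six-membered all-carbon aromatic ring is present.
So the answer is (B).

B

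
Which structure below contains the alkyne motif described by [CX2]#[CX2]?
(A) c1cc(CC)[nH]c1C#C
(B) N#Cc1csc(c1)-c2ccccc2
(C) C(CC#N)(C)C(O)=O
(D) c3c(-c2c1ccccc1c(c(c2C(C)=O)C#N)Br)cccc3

A

[CX2]#[CX2] describes a carbon-carbon triple bond (an alkyne).
(A) contains an ethynyl group (-C#CH), which satisfies every atom and bond constraint.
(B) has a nitrile (-C#N) but the triple bond is C#N, not C#C.
(C) has a nitrile (-C#N) but the triple bond is C#N, not C#C.
(D) has a nitrile (-C#N) but the triple bond is C#N, not C#C.
So the answer is (A).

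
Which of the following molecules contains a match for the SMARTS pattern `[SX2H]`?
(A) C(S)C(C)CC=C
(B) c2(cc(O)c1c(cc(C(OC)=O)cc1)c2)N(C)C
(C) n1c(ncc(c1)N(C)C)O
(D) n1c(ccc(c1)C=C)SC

[SX2H] describes an aliphatic sulfur with two connections, one being H (a thiol).
(A) contains a thiol (-SH), which satisfies every atom and bond constraint.
(B) has a hydroxyl group (-OH) but it is an -OH, not an -SH.
(C) has a hydroxyl group (-OH) but it is an -OH, not an -SH.
(D) has a methylthio ether (-SCH3) but the sulfur has H0 (bonded to two carbons), not H1.
So the answer is (A).

A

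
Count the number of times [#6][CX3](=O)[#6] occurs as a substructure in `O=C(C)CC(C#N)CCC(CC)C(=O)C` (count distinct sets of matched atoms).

2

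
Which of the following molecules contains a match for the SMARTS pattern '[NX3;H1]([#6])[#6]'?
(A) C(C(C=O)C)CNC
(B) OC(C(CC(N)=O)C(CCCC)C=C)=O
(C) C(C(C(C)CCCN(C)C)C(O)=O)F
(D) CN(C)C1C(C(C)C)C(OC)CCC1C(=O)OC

[NX3;H1]([#6])[#6] describes a trivalent nitrogen with one H, bonded to two carbons (a secondary amine).
(A) contains an N-methylamino group (-NHCH3), which satisfies every atom and bond constraint.
(B) has a primary amide (-C(=O)NH2) but the -C(=O)NH2 nitrogen has H2, not H1.
(C) has a dimethylamino group (-N(CH3)2) but the nitrogen has H0, not H1.
(D) has a dimethylamino group (-N(CH3)2) but the nitrogen has H0, not H1.
So the answer is (A).

A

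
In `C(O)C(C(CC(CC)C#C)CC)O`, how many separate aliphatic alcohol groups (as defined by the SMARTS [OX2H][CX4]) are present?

2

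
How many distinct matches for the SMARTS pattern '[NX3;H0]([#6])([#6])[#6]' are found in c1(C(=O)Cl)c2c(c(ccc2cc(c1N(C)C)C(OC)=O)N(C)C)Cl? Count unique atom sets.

[NX3;H0]([#6])([#6])[#6] is the SMARTS for a tertiary amine: a trivalent nitrogen with no H, bonded to three carbons.
The molecule carries 2 separate instances of a dimethylamino group (-N(CH3)2) meeting every constraint; each maps to a distinct set of atoms, giving 2 matches.

2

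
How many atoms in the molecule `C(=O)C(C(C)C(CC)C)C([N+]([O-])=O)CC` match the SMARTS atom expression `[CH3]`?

The query [CH3] means: aliphatic carbon with exactly three hydrogens.
Check the 15 heavy atoms by environment: 4× C (H3) → match; 5× C (H1) → no; 2× C (H2) → no; 2× O (H0) → no; 1× N (charge +1, H0) → no; 1× O (charge -1, H0) → no.
That gives 4 matching atoms.

4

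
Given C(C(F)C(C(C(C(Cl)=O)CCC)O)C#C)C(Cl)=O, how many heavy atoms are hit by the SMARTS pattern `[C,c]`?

12

Check the 18 heavy atoms by environment: 12× C → match; 3× O → no; 2× Cl → no; 1× F → no.
That gives 12 matching atoms.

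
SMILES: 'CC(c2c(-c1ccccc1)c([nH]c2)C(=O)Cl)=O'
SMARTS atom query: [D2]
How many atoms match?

7

Check the 17 heavy atoms by environment: 1× n (aromatic, D2) → match; 4× c (aromatic, D3) → no; 6× c (aromatic, D2) → match; 2× C (D3) → no; 2× O (D1) → no; 1× Cl (D1) → no; 1× C (D1) → no.
Summing the matching environments: 1 + 6 = 7 matching atoms.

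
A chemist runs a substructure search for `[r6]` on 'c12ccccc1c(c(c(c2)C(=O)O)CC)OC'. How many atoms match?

10

The query [r6] means: r6 matches atoms in a six-membered ring.
Check the 17 heavy atoms by environment: 10× c (aromatic, in 6-ring) → match; 4× C (acyclic) → no; 3× O (acyclic) → no.
That gives 10 matching atoms.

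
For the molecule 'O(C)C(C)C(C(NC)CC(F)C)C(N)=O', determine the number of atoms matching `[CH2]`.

The query [CH2] means: aliphatic carbon with exactly two hydrogens.
Check the 15 heavy atoms by environment: 4× C (H3) → no; 4× C (H1) → no; 1× C (H2) → match; 2× O (H0) → no; 1× N (H1) → no; 1× C (H0) → no; 1× N (H2) → no; 1× F (H0) → no.
That gives 1 matching atom.

1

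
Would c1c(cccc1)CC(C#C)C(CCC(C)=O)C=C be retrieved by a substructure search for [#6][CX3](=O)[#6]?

Yes

The pattern [#6][CX3](=O)[#6] describes a carbonyl carbon (no H) flanked by two carbons — a ketone.
The molecule carries an acetyl/ketone group (-C(=O)CH3), whose atoms satisfy every constraint of the query, so the pattern matches.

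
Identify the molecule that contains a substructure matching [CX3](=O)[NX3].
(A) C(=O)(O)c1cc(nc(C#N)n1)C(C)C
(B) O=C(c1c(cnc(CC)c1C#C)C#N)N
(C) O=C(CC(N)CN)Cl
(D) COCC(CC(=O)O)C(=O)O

B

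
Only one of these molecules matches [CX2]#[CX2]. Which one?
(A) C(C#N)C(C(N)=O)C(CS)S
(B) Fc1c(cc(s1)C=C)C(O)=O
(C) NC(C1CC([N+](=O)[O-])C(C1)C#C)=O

C

[CX2]#[CX2] describes a carbon-carbon triple bond (an alkyne).
(A) has a nitrile (-C#N) but the triple bond is C#N, not C#C.
(B) has a vinyl group (-CH=CH2) but the C=C is a double bond; both carbons are CX3, not CX2.
(C) contains an ethynyl group (-C#CH), which satisfies every atom and bond constraint.
So the answer is (C).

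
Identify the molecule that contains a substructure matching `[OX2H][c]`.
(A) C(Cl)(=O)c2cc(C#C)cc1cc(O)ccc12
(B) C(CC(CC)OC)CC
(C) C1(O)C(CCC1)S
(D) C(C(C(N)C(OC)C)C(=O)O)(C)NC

A

[OX2H][c] describes a hydroxyl oxygen attached to an aromatic carbon (a phenol).
(A) contains a hydroxyl group (-OH), which satisfies every atom and bond constraint.
(B) has a methoxy ether (-OCH3) but the oxygen has H0, not H1.
(C) has a hydroxyl group (-OH) but the -OH is on an aliphatic carbon, not an aromatic c.
(D) has a methoxy ether (-OCH3) but the oxygen has H0, not H1.
So the answer is (A).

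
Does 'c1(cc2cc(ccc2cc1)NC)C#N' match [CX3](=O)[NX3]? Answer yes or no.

The pattern [CX3](=O)[NX3] describes a carbonyl carbon bonded to a trivalent nitrogen — an amide.
The closest candidate here is a nitrile (-C#N), but the nitrile N is NX1 (triple-bonded), not NX3. No other fragment satisfies the full query, so there is no match.

No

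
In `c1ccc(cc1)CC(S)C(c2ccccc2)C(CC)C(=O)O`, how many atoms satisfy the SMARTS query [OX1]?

Check the 22 heavy atoms by environment: 6× C (X4) → no; 12× c (aromatic, X3) → no; 1× C (X3) → no; 1× O (X1) → match; 1× O (X2) → no; 1× S (X2) → no.
That gives 1 matching atom.

1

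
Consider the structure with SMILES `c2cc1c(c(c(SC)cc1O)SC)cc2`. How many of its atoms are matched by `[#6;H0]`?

The query [#6;H0] means: any carbon with no attached hydrogen.
Check the 15 heavy atoms by environment: 5× c (aromatic, H0) → match; 5× c (aromatic, H1) → no; 2× S (H0) → no; 2× C (H3) → no; 1× O (H1) → no.
That gives 5 matching atoms.

5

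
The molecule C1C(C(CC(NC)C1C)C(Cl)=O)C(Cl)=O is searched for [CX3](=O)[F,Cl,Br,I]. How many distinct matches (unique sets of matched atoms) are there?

2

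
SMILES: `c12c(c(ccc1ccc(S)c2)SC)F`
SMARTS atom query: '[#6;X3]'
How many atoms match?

The query [#6;X3] means: any carbon (aromatic or not) with three total connections.
Check the 14 heavy atoms by environment: 10× c (aromatic, X3) → match; 1× F (X1) → no; 2× S (X2) → no; 1× C (X4) → no.
That gives 10 matching atoms.

10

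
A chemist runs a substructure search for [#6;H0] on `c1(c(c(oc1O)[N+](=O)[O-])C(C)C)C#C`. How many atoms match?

The query [#6;H0] means: any carbon with no attached hydrogen.
Check the 14 heavy atoms by environment: 1× o (aromatic, H0) → no; 4× c (aromatic, H0) → match; 1× O (H1) → no; 1× N (charge +1, H0) → no; 1× O (charge -1, H0) → no; 1× O (H0) → no; 2× C (H1) → no; 2× C (H3) → no; 1× C (H0) → match.
Summing the matching environments: 4 + 1 = 5 matching atoms.

5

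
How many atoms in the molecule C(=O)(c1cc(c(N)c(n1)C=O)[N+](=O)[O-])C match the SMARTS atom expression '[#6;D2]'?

The query [#6;D2] means: any carbon bonded to exactly two heavy atoms.
Check the 15 heavy atoms by environment: 1× n (aromatic, D2) → no; 4× c (aromatic, D3) → no; 1× c (aromatic, D2) → match; 1× C (D3) → no; 3× O (D1) → no; 1× C (D1) → no; 1× N (charge +1, D3) → no; 1× O (charge -1, D1) → no; 1× C (D2) → match; 1× N (D1) → no.
Summing the matching environments: 1 + 1 = 2 matching atoms.

2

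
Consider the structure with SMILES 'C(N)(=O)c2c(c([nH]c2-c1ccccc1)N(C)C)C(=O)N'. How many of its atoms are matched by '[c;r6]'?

6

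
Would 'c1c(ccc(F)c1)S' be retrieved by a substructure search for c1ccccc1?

The pattern c1ccccc1 describes six aromatic carbons in a ring — a benzene ring.
The required atom environment is present in the molecule, so the pattern matches.

Yes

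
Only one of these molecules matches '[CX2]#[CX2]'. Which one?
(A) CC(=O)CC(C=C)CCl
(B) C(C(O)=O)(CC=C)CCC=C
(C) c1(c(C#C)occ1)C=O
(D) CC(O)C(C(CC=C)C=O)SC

C

[CX2]#[CX2] describes a carbon-carbon triple bond (an alkyne).
(A) has a vinyl group (-CH=CH2) but the C=C is a double bond; both carbons are CX3, not CX2.
(B) has a vinyl group (-CH=CH2) but the C=C is a double bond; both carbons are CX3, not CX2.
(C) contains an ethynyl group (-C#CH), which satisfies every atom and bond constraint.
(D) has a vinyl group (-CH=CH2) but the C=C is a double bond; both carbons are CX3, not CX2.
So the answer is (C).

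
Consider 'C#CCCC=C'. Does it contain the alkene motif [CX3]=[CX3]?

Yes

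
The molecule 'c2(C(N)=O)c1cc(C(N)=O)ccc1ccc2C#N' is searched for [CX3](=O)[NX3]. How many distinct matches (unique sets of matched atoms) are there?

2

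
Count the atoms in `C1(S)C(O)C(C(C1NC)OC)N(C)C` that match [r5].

5

The query [r5] means: r5 matches atoms in a five-membered ring.
Check the 14 heavy atoms by environment: 5× C (in 5-ring) → match; 1× S (acyclic) → no; 2× N (acyclic) → no; 4× C (acyclic) → no; 2× O (acyclic) → no.
That gives 5 matching atoms.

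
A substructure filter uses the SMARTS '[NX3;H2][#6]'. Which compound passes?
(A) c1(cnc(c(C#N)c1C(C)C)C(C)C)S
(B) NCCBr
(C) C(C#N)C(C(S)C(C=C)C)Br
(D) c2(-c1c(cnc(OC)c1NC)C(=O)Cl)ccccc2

B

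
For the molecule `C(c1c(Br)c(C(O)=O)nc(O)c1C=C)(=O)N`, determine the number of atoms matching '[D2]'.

2

The query [D2] means: atom with exactly two heavy-atom neighbours.
Check the 16 heavy atoms by environment: 1× n (aromatic, D2) → match; 5× c (aromatic, D3) → no; 1× C (D2) → match; 1× C (D1) → no; 1× Br (D1) → no; 2× C (D3) → no; 4× O (D1) → no; 1× N (D1) → no.
Summing the matching environments: 1 + 1 = 2 matching atoms.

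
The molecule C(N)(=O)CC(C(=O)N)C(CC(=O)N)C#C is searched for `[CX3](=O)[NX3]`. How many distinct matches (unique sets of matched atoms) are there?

3

[CX3](=O)[NX3] is the SMARTS for an amide: a carbonyl carbon bonded to a trivalent nitrogen.
The molecule carries 3 separate instances of a primary amide (-C(=O)NH2) meeting every constraint; each maps to a distinct set of atoms, giving 3 matches.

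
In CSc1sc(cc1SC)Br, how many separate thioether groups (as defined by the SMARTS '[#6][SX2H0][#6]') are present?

2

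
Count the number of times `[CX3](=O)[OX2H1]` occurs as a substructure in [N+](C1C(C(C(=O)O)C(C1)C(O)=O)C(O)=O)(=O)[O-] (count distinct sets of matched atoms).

[CX3](=O)[OX2H1] is the SMARTS for a carboxylic acid: an sp2 carbon double-bonded to O and single-bonded to an -OH oxygen.
The molecule carries 3 separate instances of a carboxylic acid group (-C(=O)OH) meeting every constraint; each maps to a distinct set of atoms, giving 3 matches.

3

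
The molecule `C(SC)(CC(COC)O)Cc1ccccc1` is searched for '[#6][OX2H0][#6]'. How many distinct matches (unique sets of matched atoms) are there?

1

[#6][OX2H0][#6] is the SMARTS for an ether: an aliphatic oxygen bridging two carbons with no H on the oxygen.
Exactly one fragment in the molecule meets all constraints, giving 1 match.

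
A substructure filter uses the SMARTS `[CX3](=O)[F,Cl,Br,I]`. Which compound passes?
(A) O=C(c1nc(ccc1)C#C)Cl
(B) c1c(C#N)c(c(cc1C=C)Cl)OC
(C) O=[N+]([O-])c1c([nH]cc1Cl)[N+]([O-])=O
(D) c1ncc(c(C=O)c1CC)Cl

[CX3](=O)[F,Cl,Br,I] describes a carbonyl carbon bonded to a halogen (an acyl halide).
(A) contains an acyl chloride (-C(=O)Cl), which satisfies every atom and bond constraint.
(B) has a chloro substituent but the Cl is not on a carbonyl carbon.
(C) has a chloro substituent but the Cl is not on a carbonyl carbon.
(D) has a chloro substituent but the Cl is not on a carbonyl carbon.
So the answer is (A).

A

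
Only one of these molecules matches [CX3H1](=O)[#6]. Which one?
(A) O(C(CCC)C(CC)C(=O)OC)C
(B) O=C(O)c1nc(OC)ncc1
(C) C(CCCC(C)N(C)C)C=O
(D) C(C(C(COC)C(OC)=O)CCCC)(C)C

C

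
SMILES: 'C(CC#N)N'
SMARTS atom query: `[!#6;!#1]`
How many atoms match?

2

The query [!#6;!#1] means: not carbon and not hydrogen — any heteroatom.
Check the 5 heavy atoms by environment: 3× C → no; 2× N → match.
That gives 2 matching atoms.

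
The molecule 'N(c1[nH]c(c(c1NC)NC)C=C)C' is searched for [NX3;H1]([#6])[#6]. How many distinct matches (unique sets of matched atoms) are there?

[NX3;H1]([#6])[#6] is the SMARTS for a secondary amine: a trivalent nitrogen with one H, bonded to two carbons.
The molecule carries 3 separate instances of an N-methylamino group (-NHCH3) meeting every constraint; each maps to a distinct set of atoms, giving 3 matches.

3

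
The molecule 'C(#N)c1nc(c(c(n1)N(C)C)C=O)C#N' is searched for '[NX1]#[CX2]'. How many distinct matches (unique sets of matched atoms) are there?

2

[NX1]#[CX2] is the SMARTS for a nitrile: a nitrogen triple-bonded to a two-connected carbon.
The molecule carries 2 separate instances of a nitrile (-C#N) meeting every constraint; each maps to a distinct set of atoms, giving 2 matches.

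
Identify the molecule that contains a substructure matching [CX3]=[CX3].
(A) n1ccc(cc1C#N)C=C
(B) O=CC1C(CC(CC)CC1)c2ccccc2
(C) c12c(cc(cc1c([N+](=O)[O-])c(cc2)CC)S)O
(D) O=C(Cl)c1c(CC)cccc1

[CX3]=[CX3] describes a non-aromatic C=C double bond between two sp2 carbons (an alkene).
(A) contains a vinyl group (-CH=CH2), which satisfies every atom and bond constraint.
(B) has an ethyl group (-CH2CH3) but its C-C bond is a single bond between CX4 carbons, not CX3=CX3.
(C) has an ethyl group (-CH2CH3) but its C-C bond is a single bond between CX4 carbons, not CX3=CX3.
(D) has an ethyl group (-CH2CH3) but its C-C bond is a single bond between CX4 carbons, not CX3=CX3.
So the answer is (A).

A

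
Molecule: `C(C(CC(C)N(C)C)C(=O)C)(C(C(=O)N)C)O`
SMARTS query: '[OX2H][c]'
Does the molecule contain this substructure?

The pattern [OX2H][c] describes a hydroxyl oxygen attached to an aromatic carbon — a phenol.
The closest candidate here is a hydroxyl group (-OH), but the -OH is on an aliphatic carbon, not an aromatic c. No other fragment satisfies the full query, so there is no match.

No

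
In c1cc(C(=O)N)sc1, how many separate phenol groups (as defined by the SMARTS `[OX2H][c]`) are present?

0

[OX2H][c] is the SMARTS for a phenol: a hydroxyl oxygen attached to an aromatic carbon.
No fragment in the molecule satisfies every constraint, giving 0 matches.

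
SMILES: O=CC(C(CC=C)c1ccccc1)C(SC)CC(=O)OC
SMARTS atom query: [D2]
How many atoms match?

The query [D2] means: atom with exactly two heavy-atom neighbours.
Check the 21 heavy atoms by environment: 4× C (D2) → match; 4× C (D3) → no; 1× S (D2) → match; 3× C (D1) → no; 2× O (D1) → no; 1× O (D2) → match; 1× c (aromatic, D3) → no; 5× c (aromatic, D2) → match.
Summing the matching environments: 4 + 1 + 1 + 5 = 11 matching atoms.

11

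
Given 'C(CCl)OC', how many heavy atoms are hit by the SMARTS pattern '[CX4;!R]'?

The query [CX4;!R] means: aliphatic carbon with four total connections, not in a ring.
Check the 5 heavy atoms by environment: 3× C (X4, acyclic) → match; 1× O (X2, acyclic) → no; 1× Cl (X1, acyclic) → no.
That gives 3 matching atoms.

3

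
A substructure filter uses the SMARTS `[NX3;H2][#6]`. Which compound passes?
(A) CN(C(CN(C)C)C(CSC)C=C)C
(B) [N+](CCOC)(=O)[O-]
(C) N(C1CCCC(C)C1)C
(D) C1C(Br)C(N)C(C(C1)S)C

[NX3;H2][#6] describes a trivalent nitrogen with two H attached to carbon (a primary amine).
(A) has a dimethylamino group (-N(CH3)2) but the nitrogen has H0, not H2.
(B) has a nitro group (-[N+](=O)[O-]) but the nitrogen is [N+] with no H, not NX3H2.
(C) has an N-methylamino group (-NHCH3) but the nitrogen bears two carbons and only one H (H1), not H2.
(D) contains a primary amino group (-NH2), which satisfies every atom and bond constraint.
So the answer is (D).

D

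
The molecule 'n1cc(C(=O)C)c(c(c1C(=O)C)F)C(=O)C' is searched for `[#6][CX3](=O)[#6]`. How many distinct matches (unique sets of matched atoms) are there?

[#6][CX3](=O)[#6] is the SMARTS for a ketone: a carbonyl carbon (no H) flanked by two carbons.
The molecule carries 3 separate instances of an acetyl/ketone group (-C(=O)CH3) meeting every constraint; each maps to a distinct set of atoms, giving 3 matches.

3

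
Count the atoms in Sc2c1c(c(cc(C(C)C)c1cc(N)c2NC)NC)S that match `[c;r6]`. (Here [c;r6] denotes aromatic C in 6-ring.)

Check the 20 heavy atoms by environment: 10× c (aromatic, in 6-ring) → match; 3× N (acyclic) → no; 5× C (acyclic) → no; 2× S (acyclic) → no.
That gives 10 matching atoms.

10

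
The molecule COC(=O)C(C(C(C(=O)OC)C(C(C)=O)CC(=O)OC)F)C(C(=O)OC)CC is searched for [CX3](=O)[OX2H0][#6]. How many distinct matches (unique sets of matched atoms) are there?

4

[CX3](=O)[OX2H0][#6] is the SMARTS for an ester: a carbonyl carbon bonded to an oxygen that is itself bonded to carbon (no H on that O).
The molecule carries 4 separate instances of a methyl-ester group (-C(=O)OCH3) meeting every constraint; each maps to a distinct set of atoms, giving 4 matches.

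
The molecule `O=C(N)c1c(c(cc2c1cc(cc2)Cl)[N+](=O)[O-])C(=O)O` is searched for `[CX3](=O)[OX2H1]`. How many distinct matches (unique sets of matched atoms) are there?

[CX3](=O)[OX2H1] is the SMARTS for a carboxylic acid: an sp2 carbon double-bonded to O and single-bonded to an -OH oxygen.
Exactly one fragment in the molecule meets all constraints, giving 1 match.

1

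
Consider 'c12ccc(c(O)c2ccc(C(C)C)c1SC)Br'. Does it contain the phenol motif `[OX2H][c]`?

Yes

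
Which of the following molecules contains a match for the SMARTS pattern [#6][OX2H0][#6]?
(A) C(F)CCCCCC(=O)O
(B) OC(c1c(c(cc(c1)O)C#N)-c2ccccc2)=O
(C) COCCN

[#6][OX2H0][#6] describes an aliphatic oxygen bridging two carbons with no H on the oxygen (an ether).
(A) has a carboxylic acid group (-C(=O)OH) but the -OH oxygen has H1; the =O is OX1, not OX2.
(B) has a carboxylic acid group (-C(=O)OH) but the -OH oxygen has H1; the =O is OX1, not OX2.
(C) contains a methoxy ether (-OCH3), which satisfies every atom and bond constraint.
So the answer is (C).

C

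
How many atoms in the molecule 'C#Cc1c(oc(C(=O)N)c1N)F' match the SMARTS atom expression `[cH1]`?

0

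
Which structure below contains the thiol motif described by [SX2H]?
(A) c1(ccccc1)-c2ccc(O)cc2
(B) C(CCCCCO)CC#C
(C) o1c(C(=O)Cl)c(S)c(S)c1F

[SX2H] describes an aliphatic sulfur with two connections, one being H (a thiol).
(A) has a hydroxyl group (-OH) but it is an -OH, not an -SH.
(B) has a hydroxyl group (-OH) but it is an -OH, not an -SH.
(C) contains a thiol (-SH), which satisfies every atom and bond constraint.
So the answer is (C).

C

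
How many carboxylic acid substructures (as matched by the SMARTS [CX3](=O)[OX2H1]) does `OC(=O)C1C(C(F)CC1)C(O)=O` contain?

2

[CX3](=O)[OX2H1] is the SMARTS for a carboxylic acid: an sp2 carbon double-bonded to O and single-bonded to an -OH oxygen.
The molecule carries 2 separate instances of a carboxylic acid group (-C(=O)OH) meeting every constraint; each maps to a distinct set of atoms, giving 2 matches.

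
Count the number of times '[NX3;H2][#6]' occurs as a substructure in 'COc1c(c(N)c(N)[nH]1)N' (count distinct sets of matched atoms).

3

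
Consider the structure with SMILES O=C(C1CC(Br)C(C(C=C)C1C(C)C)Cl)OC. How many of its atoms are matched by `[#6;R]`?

6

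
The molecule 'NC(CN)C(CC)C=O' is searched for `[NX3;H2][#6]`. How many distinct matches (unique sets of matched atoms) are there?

2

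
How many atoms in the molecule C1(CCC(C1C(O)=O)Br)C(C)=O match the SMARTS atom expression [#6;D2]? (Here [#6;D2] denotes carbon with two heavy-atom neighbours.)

2

Check the 12 heavy atoms by environment: 2× C (D2) → match; 5× C (D3) → no; 3× O (D1) → no; 1× Br (D1) → no; 1× C (D1) → no.
That gives 2 matching atoms.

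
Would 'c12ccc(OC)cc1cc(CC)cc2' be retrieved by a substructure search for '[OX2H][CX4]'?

The pattern [OX2H][CX4] describes a hydroxyl oxygen bound to an sp3 (X4) carbon — an aliphatic alcohol.
The closest candidate here is a methoxy ether (-OCH3), but the oxygen has H0 (ether), not H1. No other fragment satisfies the full query, so there is no match.

No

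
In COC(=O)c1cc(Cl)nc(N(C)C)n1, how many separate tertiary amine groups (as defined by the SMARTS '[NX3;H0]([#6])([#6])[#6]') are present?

[NX3;H0]([#6])([#6])[#6] is the SMARTS for a tertiary amine: a trivalent nitrogen with no H, bonded to three carbons.
Exactly one fragment in the molecule meets all constraints, giving 1 match.

1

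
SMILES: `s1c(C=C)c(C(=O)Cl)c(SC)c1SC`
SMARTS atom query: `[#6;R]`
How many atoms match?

The query [#6;R] means: carbon that is part of a ring.
Check the 14 heavy atoms by environment: 1× s (aromatic, in 5-ring) → no; 4× c (aromatic, in 5-ring) → match; 5× C (acyclic) → no; 1× O (acyclic) → no; 1× Cl (acyclic) → no; 2× S (acyclic) → no.
That gives 4 matching atoms.

4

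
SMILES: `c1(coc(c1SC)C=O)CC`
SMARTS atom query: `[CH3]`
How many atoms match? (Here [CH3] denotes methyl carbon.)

2

The query [CH3] means: aliphatic carbon with exactly three hydrogens.
Check the 11 heavy atoms by environment: 1× o (aromatic, H0) → no; 3× c (aromatic, H0) → no; 1× c (aromatic, H1) → no; 1× C (H2) → no; 2× C (H3) → match; 1× C (H1) → no; 1× O (H0) → no; 1× S (H0) → no.
That gives 2 matching atoms.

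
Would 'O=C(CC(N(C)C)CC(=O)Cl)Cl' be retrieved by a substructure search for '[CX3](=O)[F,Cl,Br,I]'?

Yes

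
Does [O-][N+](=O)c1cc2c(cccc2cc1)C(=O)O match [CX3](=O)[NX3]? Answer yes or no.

No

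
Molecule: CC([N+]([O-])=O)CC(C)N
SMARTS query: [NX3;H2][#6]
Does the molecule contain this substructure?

The pattern [NX3;H2][#6] describes a trivalent nitrogen with two H attached to carbon — a primary amine.
The molecule carries a primary amino group (-NH2), whose atoms satisfy every constraint of the query, so the pattern matches.

Yes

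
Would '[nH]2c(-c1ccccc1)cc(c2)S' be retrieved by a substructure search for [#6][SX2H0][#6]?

The pattern [#6][SX2H0][#6] describes an aliphatic sulfur bridging two carbons with no H on the sulfur — a thioether.
The closest candidate here is a thiol (-SH), but the sulfur has H1, not H0 bridging two carbons. No other fragment satisfies the full query, so there is no match.

No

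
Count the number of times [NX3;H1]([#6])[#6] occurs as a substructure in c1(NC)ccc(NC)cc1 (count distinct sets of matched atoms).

2

[NX3;H1]([#6])[#6] is the SMARTS for a secondary amine: a trivalent nitrogen with one H, bonded to two carbons.
The molecule carries 2 separate instances of an N-methylamino group (-NHCH3) meeting every constraint; each maps to a distinct set of atoms, giving 2 matches.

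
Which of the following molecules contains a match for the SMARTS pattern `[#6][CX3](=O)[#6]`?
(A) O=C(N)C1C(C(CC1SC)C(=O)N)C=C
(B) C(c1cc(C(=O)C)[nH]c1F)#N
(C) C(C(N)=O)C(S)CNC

B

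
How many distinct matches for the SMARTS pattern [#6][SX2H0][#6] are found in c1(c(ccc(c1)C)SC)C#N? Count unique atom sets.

1

[#6][SX2H0][#6] is the SMARTS for a thioether: an aliphatic sulfur bridging two carbons with no H on the sulfur.
Exactly one fragment in the molecule meets all constraints, giving 1 match.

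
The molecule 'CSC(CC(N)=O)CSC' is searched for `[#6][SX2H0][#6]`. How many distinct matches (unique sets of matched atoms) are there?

[#6][SX2H0][#6] is the SMARTS for a thioether: an aliphatic sulfur bridging two carbons with no H on the sulfur.
The molecule carries 2 separate instances of a methylthio ether (-SCH3) meeting every constraint; each maps to a distinct set of atoms, giving 2 matches.

2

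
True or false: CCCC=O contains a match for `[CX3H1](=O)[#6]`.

True

The pattern [CX3H1](=O)[#6] describes an sp2 carbon with one H, double-bonded to O and single-bonded to carbon — an aldehyde.
The molecule carries an aldehyde (-CHO), whose atoms satisfy every constraint of the query, so the pattern matches.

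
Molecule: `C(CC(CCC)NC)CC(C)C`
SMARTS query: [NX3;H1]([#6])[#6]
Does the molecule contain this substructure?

Yes

The pattern [NX3;H1]([#6])[#6] describes a trivalent nitrogen with one H, bonded to two carbons — a secondary amine.
The molecule carries an N-methylamino group (-NHCH3), whose atoms satisfy every constraint of the query, so the pattern matches.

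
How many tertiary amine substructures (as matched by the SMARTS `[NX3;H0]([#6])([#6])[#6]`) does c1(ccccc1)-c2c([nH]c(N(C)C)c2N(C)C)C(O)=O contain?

2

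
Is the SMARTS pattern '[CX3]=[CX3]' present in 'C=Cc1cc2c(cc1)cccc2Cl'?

Yes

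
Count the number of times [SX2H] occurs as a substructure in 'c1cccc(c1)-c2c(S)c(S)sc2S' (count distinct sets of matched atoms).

3

[SX2H] is the SMARTS for a thiol: an aliphatic sulfur with two connections, one being H.
The molecule carries 3 separate instances of a thiol (-SH) meeting every constraint; each maps to a distinct set of atoms, giving 3 matches.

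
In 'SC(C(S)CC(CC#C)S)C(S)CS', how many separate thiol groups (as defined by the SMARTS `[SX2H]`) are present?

5

[SX2H] is the SMARTS for a thiol: an aliphatic sulfur with two connections, one being H.
The molecule carries 5 separate instances of a thiol (-SH) meeting every constraint; each maps to a distinct set of atoms, giving 5 matches.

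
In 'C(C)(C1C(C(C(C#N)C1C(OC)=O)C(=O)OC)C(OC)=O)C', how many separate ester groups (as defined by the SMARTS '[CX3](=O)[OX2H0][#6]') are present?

3

[CX3](=O)[OX2H0][#6] is the SMARTS for an ester: a carbonyl carbon bonded to an oxygen that is itself bonded to carbon (no H on that O).
The molecule carries 3 separate instances of a methyl-ester group (-C(=O)OCH3) meeting every constraint; each maps to a distinct set of atoms, giving 3 matches.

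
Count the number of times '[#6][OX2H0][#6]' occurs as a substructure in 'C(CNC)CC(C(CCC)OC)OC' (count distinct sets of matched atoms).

2

[#6][OX2H0][#6] is the SMARTS for an ether: an aliphatic oxygen bridging two carbons with no H on the oxygen.
The molecule carries 2 separate instances of a methoxy ether (-OCH3) meeting every constraint; each maps to a distinct set of atoms, giving 2 matches.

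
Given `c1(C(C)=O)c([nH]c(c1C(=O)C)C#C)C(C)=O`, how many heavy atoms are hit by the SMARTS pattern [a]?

Check the 16 heavy atoms by environment: 1× n (aromatic) → match; 4× c (aromatic) → match; 8× C → no; 3× O → no.
Summing the matching environments: 1 + 4 = 5 matching atoms.

5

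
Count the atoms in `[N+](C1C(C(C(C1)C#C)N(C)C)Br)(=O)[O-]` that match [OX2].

The query [OX2] means: aliphatic oxygen with two total connections — ether, hydroxyl, or ester single-bond O.
Check the 14 heavy atoms by environment: 7× C (X4) → no; 1× Br (X1) → no; 1× N (charge +1, X3) → no; 1× O (charge -1, X1) → no; 1× O (X1) → no; 2× C (X2) → no; 1× N (X3) → no.
No environment satisfies the query, so 0 matching atoms.

0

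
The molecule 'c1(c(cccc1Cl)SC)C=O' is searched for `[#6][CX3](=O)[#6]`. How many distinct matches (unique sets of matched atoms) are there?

[#6][CX3](=O)[#6] is the SMARTS for a ketone: a carbonyl carbon (no H) flanked by two carbons.
The molecule has an aldehyde (-CHO), but the carbonyl carbon has H1, so it is not flanked by two carbons; nothing else fits, so there are 0 matches.

0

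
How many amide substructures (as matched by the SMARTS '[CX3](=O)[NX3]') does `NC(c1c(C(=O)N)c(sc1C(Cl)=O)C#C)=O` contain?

[CX3](=O)[NX3] is the SMARTS for an amide: a carbonyl carbon bonded to a trivalent nitrogen.
The molecule carries 2 separate instances of a primary amide (-C(=O)NH2) meeting every constraint; each maps to a distinct set of atoms, giving 2 matches.

2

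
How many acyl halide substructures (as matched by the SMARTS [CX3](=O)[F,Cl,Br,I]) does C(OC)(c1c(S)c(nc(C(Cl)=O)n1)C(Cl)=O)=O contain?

2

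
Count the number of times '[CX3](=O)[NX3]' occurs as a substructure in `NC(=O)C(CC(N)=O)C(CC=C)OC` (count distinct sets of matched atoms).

2

[CX3](=O)[NX3] is the SMARTS for an amide: a carbonyl carbon bonded to a trivalent nitrogen.
The molecule carries 2 separate instances of a primary amide (-C(=O)NH2) meeting every constraint; each maps to a distinct set of atoms, giving 2 matches.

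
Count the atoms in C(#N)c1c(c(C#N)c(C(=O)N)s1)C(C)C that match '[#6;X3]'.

5

The query [#6;X3] means: any carbon (aromatic or not) with three total connections.
Check the 15 heavy atoms by environment: 1× s (aromatic, X2) → no; 4× c (aromatic, X3) → match; 3× C (X4) → no; 2× C (X2) → no; 2× N (X1) → no; 1× C (X3) → match; 1× O (X1) → no; 1× N (X3) → no.
Summing the matching environments: 4 + 1 = 5 matching atoms.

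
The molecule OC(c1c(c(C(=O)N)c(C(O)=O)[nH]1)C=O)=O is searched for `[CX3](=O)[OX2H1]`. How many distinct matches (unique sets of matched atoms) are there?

2

[CX3](=O)[OX2H1] is the SMARTS for a carboxylic acid: an sp2 carbon double-bonded to O and single-bonded to an -OH oxygen.
The molecule carries 2 separate instances of a carboxylic acid group (-C(=O)OH) meeting every constraint; each maps to a distinct set of atoms, giving 2 matches.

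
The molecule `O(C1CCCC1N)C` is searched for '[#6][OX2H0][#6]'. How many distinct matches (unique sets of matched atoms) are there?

1

[#6][OX2H0][#6] is the SMARTS for an ether: an aliphatic oxygen bridging two carbons with no H on the oxygen.
Exactly one fragment in the molecule meets all constraints, giving 1 match.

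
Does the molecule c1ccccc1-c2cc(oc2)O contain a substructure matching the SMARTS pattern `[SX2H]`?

No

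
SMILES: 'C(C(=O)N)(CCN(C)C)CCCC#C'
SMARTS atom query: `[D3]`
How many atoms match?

The query [D3] means: atom with exactly three heavy-atom neighbours.
Check the 14 heavy atoms by environment: 6× C (D2) → no; 2× C (D3) → match; 1× O (D1) → no; 1× N (D1) → no; 1× N (D3) → match; 3× C (D1) → no.
Summing the matching environments: 2 + 1 = 3 matching atoms.

3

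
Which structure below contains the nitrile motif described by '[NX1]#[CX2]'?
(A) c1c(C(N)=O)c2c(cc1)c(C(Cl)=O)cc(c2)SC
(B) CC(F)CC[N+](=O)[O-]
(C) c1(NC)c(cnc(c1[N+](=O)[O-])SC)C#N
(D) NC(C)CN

[NX1]#[CX2] describes a nitrogen triple-bonded to a two-connected carbon (a nitrile).
(A) has a primary amide (-C(=O)NH2) but the nitrogen is NX3, not NX1.
(B) has a nitro group (-[N+](=O)[O-]) but there is no C#N triple bond.
(C) contains a nitrile (-C#N), which satisfies every atom and bond constraint.
(D) has a primary amino group (-NH2) but the nitrogen is NX3 (three connections), not NX1 triple-bonded.
So the answer is (C).

C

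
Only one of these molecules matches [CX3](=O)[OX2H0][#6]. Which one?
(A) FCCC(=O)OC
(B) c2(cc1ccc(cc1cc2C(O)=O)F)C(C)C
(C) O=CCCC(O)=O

[CX3](=O)[OX2H0][#6] describes a carbonyl carbon bonded to an oxygen that is itself bonded to carbon (no H on that O) (an ester).
(A) contains a methyl-ester group (-C(=O)OCH3), which satisfies every atom and bond constraint.
(B) has a carboxylic acid group (-C(=O)OH) but the singly-bonded O carries H (OX2H1, not H0).
(C) has a carboxylic acid group (-C(=O)OH) but the singly-bonded O carries H (OX2H1, not H0).
So the answer is (A).

A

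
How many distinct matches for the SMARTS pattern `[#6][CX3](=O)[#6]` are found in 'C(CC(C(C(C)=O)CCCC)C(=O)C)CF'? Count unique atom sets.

[#6][CX3](=O)[#6] is the SMARTS for a ketone: a carbonyl carbon (no H) flanked by two carbons.
The molecule carries 2 separate instances of an acetyl/ketone group (-C(=O)CH3) meeting every constraint; each maps to a distinct set of atoms, giving 2 matches.

2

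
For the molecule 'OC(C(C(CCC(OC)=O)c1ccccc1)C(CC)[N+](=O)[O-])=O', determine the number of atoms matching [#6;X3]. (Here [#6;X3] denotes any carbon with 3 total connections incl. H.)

8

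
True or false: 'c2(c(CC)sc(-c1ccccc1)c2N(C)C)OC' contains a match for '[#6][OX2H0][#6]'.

True

The pattern [#6][OX2H0][#6] describes an aliphatic oxygen bridging two carbons with no H on the oxygen — an ether.
The molecule carries a methoxy ether (-OCH3), whose atoms satisfy every constraint of the query, so the pattern matches.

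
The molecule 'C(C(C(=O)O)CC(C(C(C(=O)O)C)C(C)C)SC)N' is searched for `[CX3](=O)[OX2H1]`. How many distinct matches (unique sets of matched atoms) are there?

[CX3](=O)[OX2H1] is the SMARTS for a carboxylic acid: an sp2 carbon double-bonded to O and single-bonded to an -OH oxygen.
The molecule carries 2 separate instances of a carboxylic acid group (-C(=O)OH) meeting every constraint; each maps to a distinct set of atoms, giving 2 matches.

2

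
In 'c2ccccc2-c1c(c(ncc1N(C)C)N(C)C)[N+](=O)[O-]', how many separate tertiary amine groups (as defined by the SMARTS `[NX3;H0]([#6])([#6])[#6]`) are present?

[NX3;H0]([#6])([#6])[#6] is the SMARTS for a tertiary amine: a trivalent nitrogen with no H, bonded to three carbons.
The molecule carries 2 separate instances of a dimethylamino group (-N(CH3)2) meeting every constraint; each maps to a distinct set of atoms, giving 2 matches.

2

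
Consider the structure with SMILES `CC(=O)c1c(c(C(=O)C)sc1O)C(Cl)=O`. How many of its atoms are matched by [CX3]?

3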